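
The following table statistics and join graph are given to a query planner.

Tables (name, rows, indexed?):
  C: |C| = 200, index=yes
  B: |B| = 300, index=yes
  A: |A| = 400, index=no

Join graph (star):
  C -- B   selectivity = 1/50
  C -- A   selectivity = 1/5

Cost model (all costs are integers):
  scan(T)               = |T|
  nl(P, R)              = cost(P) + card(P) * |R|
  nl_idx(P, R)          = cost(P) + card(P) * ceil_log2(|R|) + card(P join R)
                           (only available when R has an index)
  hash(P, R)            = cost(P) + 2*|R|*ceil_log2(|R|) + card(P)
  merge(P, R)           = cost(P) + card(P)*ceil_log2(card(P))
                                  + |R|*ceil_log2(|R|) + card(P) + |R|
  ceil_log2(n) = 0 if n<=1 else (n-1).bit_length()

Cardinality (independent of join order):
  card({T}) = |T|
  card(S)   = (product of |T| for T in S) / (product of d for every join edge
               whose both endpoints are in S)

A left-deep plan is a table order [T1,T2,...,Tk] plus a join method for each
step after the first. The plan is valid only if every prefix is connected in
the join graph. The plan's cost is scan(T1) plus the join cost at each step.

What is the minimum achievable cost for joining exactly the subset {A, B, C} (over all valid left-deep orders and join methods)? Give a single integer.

11600

Selinger DP over subsets of {A,B,C}:
  {C}: scan cost=200, card=200
  {B}: scan cost=300, card=300
  {A}: scan cost=400, card=400
  {BC}: card=1200; try (B,nl_idx)→3200, (C,hash)→3800, (C,nl_idx)→3900, (B,merge)→5000, (C,merge)→5100, (B,hash)→5800 …(+2); best=3200 via (B,nl_idx)
  {AC}: card=16000; try (C,hash)→4000, (A,merge)→6000, (C,merge)→6200, (A,hash)→7600, (C,nl_idx)→19600, (A,nl)→80200 …(+1); best=4000 via (C,hash)
  {ABC}: card=96000; try (A,hash)→11600, (A,merge)→21600, (B,hash)→25400, (B,nl_idx)→244000, (B,merge)→247000, (A,nl)→483200 …(+1); best=11600 via (A,hash)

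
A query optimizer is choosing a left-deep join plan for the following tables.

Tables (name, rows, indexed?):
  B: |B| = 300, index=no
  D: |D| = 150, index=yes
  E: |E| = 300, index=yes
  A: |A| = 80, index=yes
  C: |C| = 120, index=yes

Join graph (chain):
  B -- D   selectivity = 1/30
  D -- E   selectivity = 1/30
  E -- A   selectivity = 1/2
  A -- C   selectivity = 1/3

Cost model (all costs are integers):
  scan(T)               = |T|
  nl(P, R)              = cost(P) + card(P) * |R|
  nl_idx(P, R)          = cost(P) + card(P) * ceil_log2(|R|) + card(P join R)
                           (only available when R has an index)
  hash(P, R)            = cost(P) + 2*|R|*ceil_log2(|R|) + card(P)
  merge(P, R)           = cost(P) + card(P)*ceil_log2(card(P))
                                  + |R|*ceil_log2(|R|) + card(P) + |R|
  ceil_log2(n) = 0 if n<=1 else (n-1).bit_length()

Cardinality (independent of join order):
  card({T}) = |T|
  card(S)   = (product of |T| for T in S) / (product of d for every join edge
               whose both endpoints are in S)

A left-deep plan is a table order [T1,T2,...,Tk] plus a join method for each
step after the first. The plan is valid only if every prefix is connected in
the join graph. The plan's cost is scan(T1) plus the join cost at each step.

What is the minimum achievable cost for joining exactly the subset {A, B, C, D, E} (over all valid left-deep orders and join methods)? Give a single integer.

627700

Selinger DP over subsets of {A,B,C,D,E}:
  {B}: scan cost=300, card=300
  {D}: scan cost=150, card=150
  {E}: scan cost=300, card=300
  {A}: scan cost=80, card=80
  {C}: scan cost=120, card=120
  {BD}: card=1500; try (D,hash)→3000, (D,nl_idx)→4200, (B,merge)→4500, (D,merge)→4650, (B,hash)→5700, (B,nl)→45150 …(+1); best=3000 via (D,hash)
  {DE}: card=1500; try (E,nl_idx)→3000, (D,hash)→3000, (D,nl_idx)→4200, (E,merge)→4500, (D,merge)→4650, (E,hash)→5700 …(+2); best=3000 via (E,nl_idx)
  {AE}: card=12000; try (A,hash)→1720, (E,merge)→3720, (A,merge)→3940, (E,hash)→5560, (E,nl_idx)→12800, (A,nl_idx)→14400 …(+2); best=1720 via (A,hash)
  {AC}: card=3200; try (A,hash)→1360, (C,merge)→1680, (A,merge)→1720, (C,hash)→1840, (C,nl_idx)→3840, (A,nl_idx)→4160 …(+2); best=1360 via (A,hash)
  {BDE}: card=15000; try (E,hash)→9900, (B,hash)→9900, (E,merge)→24000, (B,merge)→24000, (E,nl_idx)→31500, (E,nl)→453000 …(+1); best=9900 via (E,hash)
  {ADE}: card=60000; try (A,hash)→5620, (D,hash)→16120, (A,merge)→21640, (A,nl_idx)→73500, (A,nl)→123000, (D,nl_idx)→157720 …(+2); best=5620 via (A,hash)
  {ACE}: card=480000; try (E,hash)→9960, (C,hash)→15400, (E,merge)→45960, (C,merge)→182680, (E,nl_idx)→510160, (C,nl_idx)→565720 …(+2); best=9960 via (E,hash)
  {ABDE}: card=600000; try (A,hash)→26020, (B,hash)→71020, (A,merge)→235540, (A,nl_idx)→714900, (B,merge)→1028620, (A,nl)→1209900 …(+1); best=26020 via (A,hash)
  {ACDE}: card=2400000; try (C,hash)→67300, (D,hash)→492360, (C,merge)→1026580, (C,nl_idx)→2825620, (D,nl_idx)→6249960, (C,nl)→7205620 …(+2); best=67300 via (C,hash)
  {ABCDE}: card=24000000; try (C,hash)→627700, (B,hash)→2472700, (C,merge)→12626980, (C,nl_idx)→28226020, (B,merge)→55270300, (C,nl)→72026020 …(+1); best=627700 via (C,hash)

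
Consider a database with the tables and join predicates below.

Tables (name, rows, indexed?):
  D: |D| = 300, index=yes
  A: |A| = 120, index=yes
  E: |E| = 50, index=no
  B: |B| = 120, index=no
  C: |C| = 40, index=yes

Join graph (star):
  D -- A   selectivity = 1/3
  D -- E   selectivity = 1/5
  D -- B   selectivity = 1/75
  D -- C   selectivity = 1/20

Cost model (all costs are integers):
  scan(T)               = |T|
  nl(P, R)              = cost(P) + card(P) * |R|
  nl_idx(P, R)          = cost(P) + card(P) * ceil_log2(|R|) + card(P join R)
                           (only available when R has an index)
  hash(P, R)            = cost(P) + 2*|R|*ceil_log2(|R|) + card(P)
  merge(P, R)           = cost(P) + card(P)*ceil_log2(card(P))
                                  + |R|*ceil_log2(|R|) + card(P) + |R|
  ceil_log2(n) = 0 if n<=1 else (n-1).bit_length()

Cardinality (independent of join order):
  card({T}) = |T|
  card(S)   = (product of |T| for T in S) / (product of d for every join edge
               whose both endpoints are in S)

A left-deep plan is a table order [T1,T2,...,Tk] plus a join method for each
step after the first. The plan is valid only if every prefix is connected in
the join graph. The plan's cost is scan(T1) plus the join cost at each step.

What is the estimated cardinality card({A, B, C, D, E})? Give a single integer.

384000

Tables in S: A(120), B(120), C(40), D(300), E(50)
Edges inside S: D-A(d=3), D-E(d=5), D-B(d=75), D-C(d=20)
numerator = 120 * 120 * 40 * 300 * 50 = 8640000000
denominator = 3 * 5 * 75 * 20 = 22500
card(S) = 8640000000 / 22500 = 384000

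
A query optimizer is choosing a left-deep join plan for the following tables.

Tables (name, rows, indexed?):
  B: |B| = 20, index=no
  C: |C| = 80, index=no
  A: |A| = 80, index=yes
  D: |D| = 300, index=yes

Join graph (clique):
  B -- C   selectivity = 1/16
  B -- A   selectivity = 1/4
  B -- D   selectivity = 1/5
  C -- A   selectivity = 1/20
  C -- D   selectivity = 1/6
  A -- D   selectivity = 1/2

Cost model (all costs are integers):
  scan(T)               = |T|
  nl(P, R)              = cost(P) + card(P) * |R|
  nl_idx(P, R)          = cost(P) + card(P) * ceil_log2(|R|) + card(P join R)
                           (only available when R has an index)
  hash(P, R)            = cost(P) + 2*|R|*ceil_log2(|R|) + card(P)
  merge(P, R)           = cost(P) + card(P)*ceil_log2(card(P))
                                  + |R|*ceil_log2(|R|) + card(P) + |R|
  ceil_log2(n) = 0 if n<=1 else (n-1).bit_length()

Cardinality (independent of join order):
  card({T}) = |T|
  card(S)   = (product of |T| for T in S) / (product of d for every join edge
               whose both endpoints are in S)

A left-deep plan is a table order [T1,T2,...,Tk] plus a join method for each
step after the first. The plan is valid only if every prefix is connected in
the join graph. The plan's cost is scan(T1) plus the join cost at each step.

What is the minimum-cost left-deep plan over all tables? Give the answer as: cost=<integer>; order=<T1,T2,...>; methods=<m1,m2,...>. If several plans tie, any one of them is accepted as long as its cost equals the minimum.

Selinger DP (subsets sized 1..n):
  {B}: scan cost=20, card=20
  {C}: scan cost=80, card=80
  {A}: scan cost=80, card=80
  {D}: scan cost=300, card=300
  {BC}: card=100; try (B,hash)→360, (C,merge)→780, (B,merge)→840, (C,hash)→1160, (C,nl)→1620, (B,nl)→1680; best=360 via (B,hash)
  {AB}: card=400; try (B,hash)→360, (A,nl_idx)→560, (A,merge)→780, (B,merge)→840, (A,hash)→1160, (A,nl)→1620 …(+1); best=360 via (B,hash)
  {BD}: card=1200; try (B,hash)→800, (D,nl_idx)→1400, (D,merge)→3140, (B,merge)→3420, (D,hash)→5440, (D,nl)→6020 …(+1); best=800 via (B,hash)
  {AC}: card=320; try (A,nl_idx)→960, (C,hash)→1280, (A,hash)→1280, (C,merge)→1360, (A,merge)→1360, (C,nl)→6480 …(+1); best=960 via (A,nl_idx)
  {CD}: card=4000; try (C,hash)→1720, (D,merge)→3720, (C,merge)→3940, (D,nl_idx)→4800, (D,hash)→5560, (D,nl)→24080 …(+1); best=1720 via (C,hash)
  {AD}: card=12000; try (A,hash)→1720, (D,merge)→3720, (A,merge)→3940, (D,hash)→5560, (D,nl_idx)→12800, (A,nl_idx)→14400 …(+2); best=1720 via (A,hash)
  {ABC}: card=100; try (A,nl_idx)→1160, (B,hash)→1480, (A,hash)→1580, (A,merge)→1800, (C,hash)→1880, (B,merge)→4280 …(+4); best=1160 via (A,nl_idx)
  {BCD}: card=1000; try (D,nl_idx)→2260, (C,hash)→3120, (D,merge)→4160, (D,hash)→5860, (B,hash)→5920, (C,merge)→15840 …(+4); best=2260 via (D,nl_idx)
  {ABD}: card=12000; try (A,hash)→3120, (D,hash)→6160, (D,merge)→7360, (B,hash)→13920, (A,merge)→15840, (D,nl_idx)→15960 …(+5); best=3120 via (A,hash)
  {ACD}: card=8000; try (D,hash)→6680, (A,hash)→6840, (D,merge)→7160, (D,nl_idx)→11840, (C,hash)→14840, (A,nl_idx)→37720 …(+5); best=6680 via (D,hash)
  {ABCD}: card=500; try (D,nl_idx)→2560, (A,hash)→4380, (D,merge)→4960, (D,hash)→6660, (A,nl_idx)→9760, (A,merge)→13900 …(+8); best=2560 via (D,nl_idx)

cost=2560; order=C,B,A,D; methods=hash,nl_idx,nl_idx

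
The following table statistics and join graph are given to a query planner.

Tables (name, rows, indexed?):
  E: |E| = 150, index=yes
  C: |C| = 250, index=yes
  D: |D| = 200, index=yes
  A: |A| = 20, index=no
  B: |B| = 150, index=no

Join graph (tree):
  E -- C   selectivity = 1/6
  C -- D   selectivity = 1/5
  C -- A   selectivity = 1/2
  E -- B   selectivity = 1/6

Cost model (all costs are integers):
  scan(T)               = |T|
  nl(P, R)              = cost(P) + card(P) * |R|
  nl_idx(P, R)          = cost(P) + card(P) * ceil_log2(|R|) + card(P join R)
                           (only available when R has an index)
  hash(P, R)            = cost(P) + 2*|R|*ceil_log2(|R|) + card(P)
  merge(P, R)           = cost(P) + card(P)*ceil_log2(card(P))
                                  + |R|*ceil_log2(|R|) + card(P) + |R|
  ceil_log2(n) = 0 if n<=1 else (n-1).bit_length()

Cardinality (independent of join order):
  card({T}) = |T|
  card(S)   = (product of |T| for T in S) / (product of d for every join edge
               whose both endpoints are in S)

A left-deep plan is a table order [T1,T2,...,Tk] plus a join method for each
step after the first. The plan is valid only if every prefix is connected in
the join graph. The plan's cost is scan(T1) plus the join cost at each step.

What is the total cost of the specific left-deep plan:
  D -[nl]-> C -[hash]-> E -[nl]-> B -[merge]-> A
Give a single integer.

step 1: scan D: cost=200, card=200
step 2: join C via nl
    card(P join C) = 200*250/(5) = 10000
    cost = 200 + 200*250 = 50200
step 3: join E via hash
    card(P join E) = 10000*150/(6) = 250000
    cost = 50200 + 2*150*8 + 10000 = 62600
step 4: join B via nl
    card(P join B) = 250000*150/(6) = 6250000
    cost = 62600 + 250000*150 = 37562600
step 5: join A via merge
    card(P join A) = 6250000*20/(2) = 62500000
    cost = 37562600 + 6250000*23 + 20*5 + 6250000 + 20 = 187562720

187562720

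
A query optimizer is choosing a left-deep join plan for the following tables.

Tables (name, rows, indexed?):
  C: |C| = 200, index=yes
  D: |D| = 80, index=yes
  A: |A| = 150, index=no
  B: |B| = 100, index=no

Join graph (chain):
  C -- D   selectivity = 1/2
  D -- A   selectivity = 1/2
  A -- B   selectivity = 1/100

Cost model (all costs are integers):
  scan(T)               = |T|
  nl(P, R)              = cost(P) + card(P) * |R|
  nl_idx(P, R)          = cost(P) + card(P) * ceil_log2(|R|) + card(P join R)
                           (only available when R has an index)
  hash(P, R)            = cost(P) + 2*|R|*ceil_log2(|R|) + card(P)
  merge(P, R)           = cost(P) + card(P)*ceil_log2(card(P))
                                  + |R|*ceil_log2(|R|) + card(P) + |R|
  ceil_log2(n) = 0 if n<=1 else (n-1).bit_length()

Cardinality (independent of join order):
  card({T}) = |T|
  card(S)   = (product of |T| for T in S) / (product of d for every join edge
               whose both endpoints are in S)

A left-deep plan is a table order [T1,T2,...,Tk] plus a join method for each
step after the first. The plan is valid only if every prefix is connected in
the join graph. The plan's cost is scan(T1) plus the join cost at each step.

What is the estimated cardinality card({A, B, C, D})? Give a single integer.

600000

Tables in S: A(150), B(100), C(200), D(80)
Edges inside S: C-D(d=2), D-A(d=2), A-B(d=100)
numerator = 150 * 100 * 200 * 80 = 240000000
denominator = 2 * 2 * 100 = 400
card(S) = 240000000 / 400 = 600000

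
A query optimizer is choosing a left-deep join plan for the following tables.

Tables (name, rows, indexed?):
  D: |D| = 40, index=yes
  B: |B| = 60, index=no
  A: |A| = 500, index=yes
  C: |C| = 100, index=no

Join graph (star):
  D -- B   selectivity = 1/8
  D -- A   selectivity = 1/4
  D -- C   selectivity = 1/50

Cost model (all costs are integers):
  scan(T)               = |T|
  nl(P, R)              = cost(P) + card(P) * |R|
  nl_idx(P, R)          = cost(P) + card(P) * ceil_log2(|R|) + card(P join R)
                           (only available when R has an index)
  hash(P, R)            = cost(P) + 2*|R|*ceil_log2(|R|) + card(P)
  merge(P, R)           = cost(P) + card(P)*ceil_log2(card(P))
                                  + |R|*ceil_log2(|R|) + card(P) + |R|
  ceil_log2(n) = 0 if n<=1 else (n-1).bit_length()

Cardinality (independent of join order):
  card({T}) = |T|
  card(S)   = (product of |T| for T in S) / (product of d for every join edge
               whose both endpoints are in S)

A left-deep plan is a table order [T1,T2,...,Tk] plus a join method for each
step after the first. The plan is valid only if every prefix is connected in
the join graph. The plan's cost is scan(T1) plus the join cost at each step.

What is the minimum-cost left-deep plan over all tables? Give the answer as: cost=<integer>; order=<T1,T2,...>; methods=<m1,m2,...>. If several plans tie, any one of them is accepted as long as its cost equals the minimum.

Selinger DP (subsets sized 1..n):
  {D}: scan cost=40, card=40
  {B}: scan cost=60, card=60
  {A}: scan cost=500, card=500
  {C}: scan cost=100, card=100
  {BD}: card=300; try (D,hash)→600, (D,nl_idx)→720, (B,merge)→740, (D,merge)→760, (B,hash)→800, (B,nl)→2440 …(+1); best=600 via (D,hash)
  {AD}: card=5000; try (D,hash)→1480, (A,merge)→5320, (A,nl_idx)→5400, (D,merge)→5780, (D,nl_idx)→8500, (A,hash)→9080 …(+2); best=1480 via (D,hash)
  {CD}: card=80; try (D,hash)→680, (D,nl_idx)→780, (C,merge)→1120, (D,merge)→1180, (C,hash)→1480, (C,nl)→4040 …(+1); best=680 via (D,hash)
  {ABD}: card=37500; try (B,hash)→7200, (A,merge)→8600, (A,hash)→9900, (A,nl_idx)→40800, (B,merge)→71900, (A,nl)→150600 …(+1); best=7200 via (B,hash)
  {BCD}: card=600; try (B,hash)→1480, (B,merge)→1740, (C,hash)→2300, (C,merge)→4400, (B,nl)→5480, (C,nl)→30600; best=1480 via (B,hash)
  {ACD}: card=10000; try (A,merge)→6320, (C,hash)→7880, (A,hash)→9760, (A,nl_idx)→11400, (A,nl)→40680, (C,merge)→72280 …(+1); best=6320 via (A,merge)
  {ABCD}: card=75000; try (A,hash)→11080, (A,merge)→13080, (B,hash)→17040, (C,hash)→46100, (A,nl_idx)→81880, (B,merge)→156740 …(+4); best=11080 via (A,hash)

cost=11080; order=C,D,B,A; methods=hash,hash,hash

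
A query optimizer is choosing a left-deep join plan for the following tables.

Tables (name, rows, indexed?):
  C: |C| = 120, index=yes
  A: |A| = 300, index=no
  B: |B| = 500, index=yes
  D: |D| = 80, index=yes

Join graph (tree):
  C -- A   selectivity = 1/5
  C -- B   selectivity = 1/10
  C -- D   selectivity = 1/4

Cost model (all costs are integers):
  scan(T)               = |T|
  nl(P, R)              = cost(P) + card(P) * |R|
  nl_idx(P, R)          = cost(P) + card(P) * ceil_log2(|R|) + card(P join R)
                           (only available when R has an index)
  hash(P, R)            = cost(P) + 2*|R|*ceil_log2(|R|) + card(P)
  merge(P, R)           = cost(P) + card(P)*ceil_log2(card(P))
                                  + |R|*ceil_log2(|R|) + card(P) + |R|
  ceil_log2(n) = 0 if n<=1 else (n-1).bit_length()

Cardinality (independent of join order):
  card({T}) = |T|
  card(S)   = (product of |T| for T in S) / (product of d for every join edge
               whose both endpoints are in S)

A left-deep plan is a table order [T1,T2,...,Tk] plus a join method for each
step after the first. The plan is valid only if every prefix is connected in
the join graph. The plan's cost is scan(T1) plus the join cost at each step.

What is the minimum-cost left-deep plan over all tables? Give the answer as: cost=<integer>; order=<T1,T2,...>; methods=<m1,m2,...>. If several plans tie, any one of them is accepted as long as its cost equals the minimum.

Selinger DP (subsets sized 1..n):
  {C}: scan cost=120, card=120
  {A}: scan cost=300, card=300
  {B}: scan cost=500, card=500
  {D}: scan cost=80, card=80
  {AC}: card=7200; try (C,hash)→2280, (A,merge)→4080, (C,merge)→4260, (A,hash)→5640, (C,nl_idx)→9600, (A,nl)→36120 …(+1); best=2280 via (C,hash)
  {BC}: card=6000; try (C,hash)→2680, (B,merge)→6080, (C,merge)→6460, (B,nl_idx)→7200, (B,hash)→9240, (C,nl_idx)→10000 …(+2); best=2680 via (C,hash)
  {CD}: card=2400; try (D,hash)→1360, (C,merge)→1680, (D,merge)→1720, (C,hash)→1840, (C,nl_idx)→3040, (D,nl_idx)→3360 …(+2); best=1360 via (D,hash)
  {ABC}: card=360000; try (A,hash)→14080, (B,hash)→18480, (A,merge)→89680, (B,merge)→108080, (B,nl_idx)→427080, (A,nl)→1802680 …(+1); best=14080 via (A,hash)
  {ACD}: card=144000; try (A,hash)→9160, (D,hash)→10600, (A,merge)→35560, (D,merge)→103720, (D,nl_idx)→196680, (D,nl)→578280 …(+1); best=9160 via (A,hash)
  {BCD}: card=120000; try (D,hash)→9800, (B,hash)→12760, (B,merge)→37560, (D,merge)→87320, (B,nl_idx)→142960, (D,nl_idx)→164680 …(+2); best=9800 via (D,hash)
  {ABCD}: card=7200000; try (A,hash)→135200, (B,hash)→162160, (D,hash)→375200, (A,merge)→2172800, (B,merge)→2750160, (D,merge)→7214720 …(+5); best=135200 via (A,hash)

cost=135200; order=B,C,D,A; methods=hash,hash,hash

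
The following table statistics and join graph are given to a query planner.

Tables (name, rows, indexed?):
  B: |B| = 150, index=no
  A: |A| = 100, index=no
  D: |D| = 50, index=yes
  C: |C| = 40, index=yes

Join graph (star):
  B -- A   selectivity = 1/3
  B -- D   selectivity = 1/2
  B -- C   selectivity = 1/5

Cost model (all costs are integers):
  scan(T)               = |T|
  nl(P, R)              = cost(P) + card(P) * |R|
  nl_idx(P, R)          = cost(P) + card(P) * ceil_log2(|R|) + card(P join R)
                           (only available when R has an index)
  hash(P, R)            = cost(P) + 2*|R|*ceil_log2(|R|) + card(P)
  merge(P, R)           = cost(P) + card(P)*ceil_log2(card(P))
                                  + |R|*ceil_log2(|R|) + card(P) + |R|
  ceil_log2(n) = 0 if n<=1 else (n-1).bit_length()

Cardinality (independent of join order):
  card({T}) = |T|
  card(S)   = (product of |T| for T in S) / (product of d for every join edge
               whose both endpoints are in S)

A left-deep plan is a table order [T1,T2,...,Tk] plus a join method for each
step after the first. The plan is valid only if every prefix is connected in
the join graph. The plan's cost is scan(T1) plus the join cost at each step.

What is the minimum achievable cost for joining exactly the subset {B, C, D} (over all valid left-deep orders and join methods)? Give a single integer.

2580

Selinger DP over subsets of {B,C,D}:
  {B}: scan cost=150, card=150
  {D}: scan cost=50, card=50
  {C}: scan cost=40, card=40
  {BD}: card=3750; try (D,hash)→900, (B,merge)→1750, (D,merge)→1850, (B,hash)→2500, (D,nl_idx)→4800, (B,nl)→7550 …(+1); best=900 via (D,hash)
  {BC}: card=1200; try (C,hash)→780, (B,merge)→1670, (C,merge)→1780, (C,nl_idx)→2250, (B,hash)→2480, (B,nl)→6040 …(+1); best=780 via (C,hash)
  {BCD}: card=30000; try (D,hash)→2580, (C,hash)→5130, (D,merge)→15530, (D,nl_idx)→37980, (C,merge)→49930, (C,nl_idx)→53400 …(+2); best=2580 via (D,hash)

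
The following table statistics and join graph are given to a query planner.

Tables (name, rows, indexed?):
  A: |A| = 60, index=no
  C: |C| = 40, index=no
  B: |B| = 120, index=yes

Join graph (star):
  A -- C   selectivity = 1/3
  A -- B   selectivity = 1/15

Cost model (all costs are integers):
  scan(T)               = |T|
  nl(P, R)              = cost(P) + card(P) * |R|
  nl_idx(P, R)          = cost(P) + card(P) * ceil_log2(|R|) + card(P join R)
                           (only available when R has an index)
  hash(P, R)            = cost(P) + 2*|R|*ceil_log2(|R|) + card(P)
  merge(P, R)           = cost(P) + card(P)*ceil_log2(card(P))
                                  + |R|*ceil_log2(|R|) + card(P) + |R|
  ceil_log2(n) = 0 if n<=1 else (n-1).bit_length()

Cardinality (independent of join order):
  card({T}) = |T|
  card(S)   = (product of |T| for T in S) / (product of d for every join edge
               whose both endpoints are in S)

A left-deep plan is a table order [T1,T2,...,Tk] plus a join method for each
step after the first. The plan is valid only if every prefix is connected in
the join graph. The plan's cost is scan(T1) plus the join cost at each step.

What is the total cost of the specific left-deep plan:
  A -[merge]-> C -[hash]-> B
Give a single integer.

3240

step 1: scan A: cost=60, card=60
step 2: join C via merge
    card(P join C) = 60*40/(3) = 800
    cost = 60 + 60*6 + 40*6 + 60 + 40 = 760
step 3: join B via hash
    card(P join B) = 800*120/(15) = 6400
    cost = 760 + 2*120*7 + 800 = 3240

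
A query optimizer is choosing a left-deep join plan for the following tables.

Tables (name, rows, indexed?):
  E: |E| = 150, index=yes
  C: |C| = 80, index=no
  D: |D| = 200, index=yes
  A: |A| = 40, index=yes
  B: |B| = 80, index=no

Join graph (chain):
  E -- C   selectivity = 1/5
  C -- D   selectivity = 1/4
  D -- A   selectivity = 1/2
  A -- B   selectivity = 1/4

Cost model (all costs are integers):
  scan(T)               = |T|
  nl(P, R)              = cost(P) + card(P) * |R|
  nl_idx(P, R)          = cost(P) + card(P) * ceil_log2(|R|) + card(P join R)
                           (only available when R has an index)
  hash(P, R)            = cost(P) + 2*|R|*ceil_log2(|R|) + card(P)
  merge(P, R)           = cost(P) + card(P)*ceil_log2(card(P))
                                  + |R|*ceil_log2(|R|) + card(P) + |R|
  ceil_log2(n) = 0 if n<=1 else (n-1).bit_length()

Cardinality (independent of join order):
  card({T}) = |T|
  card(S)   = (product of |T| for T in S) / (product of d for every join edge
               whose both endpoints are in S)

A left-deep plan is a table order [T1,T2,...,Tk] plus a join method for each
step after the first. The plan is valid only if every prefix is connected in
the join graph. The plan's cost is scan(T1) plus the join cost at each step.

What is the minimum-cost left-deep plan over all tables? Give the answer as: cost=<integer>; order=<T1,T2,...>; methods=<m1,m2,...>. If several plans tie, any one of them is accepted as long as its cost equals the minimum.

cost=1688160; order=B,A,D,C,E; methods=hash,hash,hash,hash

Selinger DP (subsets sized 1..n):
  {E}: scan cost=150, card=150
  {C}: scan cost=80, card=80
  {D}: scan cost=200, card=200
  {A}: scan cost=40, card=40
  {B}: scan cost=80, card=80
  {CE}: card=2400; try (C,hash)→1420, (E,merge)→2070, (C,merge)→2140, (E,hash)→2560, (E,nl_idx)→3120, (E,nl)→12080 …(+1); best=1420 via (C,hash)
  {CD}: card=4000; try (C,hash)→1520, (D,merge)→2520, (C,merge)→2640, (D,hash)→3360, (D,nl_idx)→4720, (D,nl)→16080 …(+1); best=1520 via (C,hash)
  {AD}: card=4000; try (A,hash)→880, (D,merge)→2120, (A,merge)→2280, (D,hash)→3280, (D,nl_idx)→4360, (A,nl_idx)→5400 …(+2); best=880 via (A,hash)
  {AB}: card=800; try (A,hash)→640, (B,merge)→960, (A,merge)→1000, (B,hash)→1200, (A,nl_idx)→1360, (B,nl)→3240 …(+1); best=640 via (A,hash)
  {CDE}: card=120000; try (D,hash)→7020, (E,hash)→7920, (D,merge)→34420, (E,merge)→54870, (D,nl_idx)→140620, (E,nl_idx)→153520 …(+2); best=7020 via (D,hash)
  {ACD}: card=80000; try (C,hash)→6000, (A,hash)→6000, (C,merge)→53520, (A,merge)→53800, (A,nl_idx)→105520, (A,nl)→161520 …(+1); best=6000 via (C,hash)
  {ABD}: card=80000; try (D,hash)→4640, (B,hash)→6000, (D,merge)→11240, (B,merge)→53520, (D,nl_idx)→87040, (D,nl)→160640 …(+1); best=4640 via (D,hash)
  {ACDE}: card=2400000; try (E,hash)→88400, (A,hash)→127500, (E,merge)→1447350, (A,merge)→2167300, (E,nl_idx)→3046000, (A,nl_idx)→3127020 …(+2); best=88400 via (E,hash)
  {ABCD}: card=1600000; try (C,hash)→85760, (B,hash)→87120, (C,merge)→1445280, (B,merge)→1446640, (C,nl)→6404640, (B,nl)→6406000; best=85760 via (C,hash)
  {ABCDE}: card=48000000; try (E,hash)→1688160, (B,hash)→2489520, (E,merge)→35287110, (B,merge)→55289040, (E,nl_idx)→60885760, (B,nl)→192088400 …(+1); best=1688160 via (E,hash)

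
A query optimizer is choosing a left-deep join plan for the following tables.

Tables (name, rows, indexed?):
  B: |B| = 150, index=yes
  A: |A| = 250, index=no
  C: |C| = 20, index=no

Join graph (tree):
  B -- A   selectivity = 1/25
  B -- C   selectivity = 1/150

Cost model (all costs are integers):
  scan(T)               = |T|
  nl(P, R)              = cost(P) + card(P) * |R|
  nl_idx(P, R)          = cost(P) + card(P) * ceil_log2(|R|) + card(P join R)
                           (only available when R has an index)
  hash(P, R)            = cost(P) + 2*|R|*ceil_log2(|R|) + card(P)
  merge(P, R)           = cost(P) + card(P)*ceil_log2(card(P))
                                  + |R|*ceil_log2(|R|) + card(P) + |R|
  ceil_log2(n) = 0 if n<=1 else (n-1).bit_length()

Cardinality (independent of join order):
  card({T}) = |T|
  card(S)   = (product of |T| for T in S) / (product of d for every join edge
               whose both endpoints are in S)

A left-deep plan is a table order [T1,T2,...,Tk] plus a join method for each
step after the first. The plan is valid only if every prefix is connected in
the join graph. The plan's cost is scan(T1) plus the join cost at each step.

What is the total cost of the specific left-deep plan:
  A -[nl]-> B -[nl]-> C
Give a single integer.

step 1: scan A: cost=250, card=250
step 2: join B via nl
    card(P join B) = 250*150/(25) = 1500
    cost = 250 + 250*150 = 37750
step 3: join C via nl
    card(P join C) = 1500*20/(150) = 200
    cost = 37750 + 1500*20 = 67750

67750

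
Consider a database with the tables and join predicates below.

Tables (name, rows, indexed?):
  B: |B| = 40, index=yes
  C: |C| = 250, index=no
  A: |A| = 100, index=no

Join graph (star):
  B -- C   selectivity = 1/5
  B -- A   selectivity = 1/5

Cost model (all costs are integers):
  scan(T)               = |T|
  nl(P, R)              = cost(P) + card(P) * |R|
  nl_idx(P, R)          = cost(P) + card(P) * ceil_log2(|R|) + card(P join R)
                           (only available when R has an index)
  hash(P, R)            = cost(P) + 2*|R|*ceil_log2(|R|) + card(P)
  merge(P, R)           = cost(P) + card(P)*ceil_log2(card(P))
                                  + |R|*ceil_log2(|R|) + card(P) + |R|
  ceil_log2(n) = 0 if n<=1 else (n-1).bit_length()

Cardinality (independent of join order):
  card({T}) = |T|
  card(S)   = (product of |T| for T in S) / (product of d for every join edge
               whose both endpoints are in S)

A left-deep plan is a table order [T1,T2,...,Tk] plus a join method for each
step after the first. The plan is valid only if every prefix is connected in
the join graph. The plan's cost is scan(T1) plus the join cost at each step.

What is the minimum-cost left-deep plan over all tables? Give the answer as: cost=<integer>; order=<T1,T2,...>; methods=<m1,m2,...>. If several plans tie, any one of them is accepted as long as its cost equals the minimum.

cost=4380; order=C,B,A; methods=hash,hash

Selinger DP (subsets sized 1..n):
  {B}: scan cost=40, card=40
  {C}: scan cost=250, card=250
  {A}: scan cost=100, card=100
  {BC}: card=2000; try (B,hash)→980, (C,merge)→2570, (B,merge)→2780, (B,nl_idx)→3750, (C,hash)→4080, (C,nl)→10040 …(+1); best=980 via (B,hash)
  {AB}: card=800; try (B,hash)→680, (A,merge)→1120, (B,merge)→1180, (A,hash)→1480, (B,nl_idx)→1500, (A,nl)→4040 …(+1); best=680 via (B,hash)
  {ABC}: card=40000; try (A,hash)→4380, (C,hash)→5480, (C,merge)→11730, (A,merge)→25780, (C,nl)→200680, (A,nl)→200980; best=4380 via (A,hash)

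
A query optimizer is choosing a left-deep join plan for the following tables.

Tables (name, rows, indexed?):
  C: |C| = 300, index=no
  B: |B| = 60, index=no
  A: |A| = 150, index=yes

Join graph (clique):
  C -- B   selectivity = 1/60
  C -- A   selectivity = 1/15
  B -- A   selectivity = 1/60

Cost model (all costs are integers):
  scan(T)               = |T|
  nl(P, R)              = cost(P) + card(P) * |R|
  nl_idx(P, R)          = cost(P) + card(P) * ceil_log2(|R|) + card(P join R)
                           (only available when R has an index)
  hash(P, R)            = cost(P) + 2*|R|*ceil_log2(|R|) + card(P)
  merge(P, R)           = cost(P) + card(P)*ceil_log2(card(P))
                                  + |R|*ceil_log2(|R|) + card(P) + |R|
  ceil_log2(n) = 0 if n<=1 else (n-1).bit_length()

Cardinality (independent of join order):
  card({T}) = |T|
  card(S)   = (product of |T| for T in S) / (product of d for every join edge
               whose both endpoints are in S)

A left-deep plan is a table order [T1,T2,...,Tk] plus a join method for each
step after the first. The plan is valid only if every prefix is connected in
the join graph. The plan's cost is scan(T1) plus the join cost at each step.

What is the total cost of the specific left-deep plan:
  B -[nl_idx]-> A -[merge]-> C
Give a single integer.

step 1: scan B: cost=60, card=60
step 2: join A via nl_idx
    card(P join A) = 60*150/(60) = 150
    cost = 60 + 60*8 + 150 = 690
step 3: join C via merge
    card(P join C) = 150*300/(60*15) = 50
    cost = 690 + 150*8 + 300*9 + 150 + 300 = 5040

5040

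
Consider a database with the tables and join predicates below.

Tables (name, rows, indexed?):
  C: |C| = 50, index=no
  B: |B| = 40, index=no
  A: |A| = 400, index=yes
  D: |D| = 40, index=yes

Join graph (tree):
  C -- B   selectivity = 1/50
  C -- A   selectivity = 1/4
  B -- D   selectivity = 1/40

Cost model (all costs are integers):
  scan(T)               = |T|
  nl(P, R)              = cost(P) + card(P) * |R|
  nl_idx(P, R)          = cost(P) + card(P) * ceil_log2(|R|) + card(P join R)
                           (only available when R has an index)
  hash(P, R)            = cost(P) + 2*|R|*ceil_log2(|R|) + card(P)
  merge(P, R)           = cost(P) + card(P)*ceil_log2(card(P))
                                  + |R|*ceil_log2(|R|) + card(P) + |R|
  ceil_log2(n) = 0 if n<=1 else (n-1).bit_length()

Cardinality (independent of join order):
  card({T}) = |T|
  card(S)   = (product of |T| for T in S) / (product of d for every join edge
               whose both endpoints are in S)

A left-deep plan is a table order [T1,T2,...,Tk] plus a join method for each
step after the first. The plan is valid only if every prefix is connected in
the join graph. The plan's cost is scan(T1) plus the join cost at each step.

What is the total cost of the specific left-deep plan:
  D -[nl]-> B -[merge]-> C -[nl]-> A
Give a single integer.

step 1: scan D: cost=40, card=40
step 2: join B via nl
    card(P join B) = 40*40/(40) = 40
    cost = 40 + 40*40 = 1640
step 3: join C via merge
    card(P join C) = 40*50/(50) = 40
    cost = 1640 + 40*6 + 50*6 + 40 + 50 = 2270
step 4: join A via nl
    card(P join A) = 40*400/(4) = 4000
    cost = 2270 + 40*400 = 18270

18270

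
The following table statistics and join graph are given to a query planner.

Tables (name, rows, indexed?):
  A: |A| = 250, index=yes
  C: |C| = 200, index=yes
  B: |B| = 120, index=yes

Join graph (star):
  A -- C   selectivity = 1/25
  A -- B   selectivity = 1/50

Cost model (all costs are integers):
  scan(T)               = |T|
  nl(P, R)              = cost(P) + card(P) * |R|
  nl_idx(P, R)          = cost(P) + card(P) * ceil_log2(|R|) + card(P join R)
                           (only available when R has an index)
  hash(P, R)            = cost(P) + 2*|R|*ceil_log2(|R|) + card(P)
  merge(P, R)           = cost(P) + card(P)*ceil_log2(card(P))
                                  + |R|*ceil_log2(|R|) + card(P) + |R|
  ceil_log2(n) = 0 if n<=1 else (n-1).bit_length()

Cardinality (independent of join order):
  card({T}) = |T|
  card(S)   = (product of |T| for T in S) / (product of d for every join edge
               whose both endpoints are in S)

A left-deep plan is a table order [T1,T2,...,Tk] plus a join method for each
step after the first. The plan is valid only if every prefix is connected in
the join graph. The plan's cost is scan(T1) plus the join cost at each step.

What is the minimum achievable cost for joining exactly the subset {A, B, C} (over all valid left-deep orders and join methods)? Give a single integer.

5480

Selinger DP over subsets of {A,B,C}:
  {A}: scan cost=250, card=250
  {C}: scan cost=200, card=200
  {B}: scan cost=120, card=120
  {AC}: card=2000; try (C,hash)→3700, (A,nl_idx)→3800, (C,nl_idx)→4250, (A,merge)→4250, (C,merge)→4300, (A,hash)→4400 …(+2); best=3700 via (C,hash)
  {AB}: card=600; try (A,nl_idx)→1680, (B,hash)→2180, (B,nl_idx)→2600, (A,merge)→3330, (B,merge)→3460, (A,hash)→4240 …(+2); best=1680 via (A,nl_idx)
  {ABC}: card=4800; try (C,hash)→5480, (B,hash)→7380, (C,merge)→10080, (C,nl_idx)→11280, (B,nl_idx)→22500, (B,merge)→28660 …(+2); best=5480 via (C,hash)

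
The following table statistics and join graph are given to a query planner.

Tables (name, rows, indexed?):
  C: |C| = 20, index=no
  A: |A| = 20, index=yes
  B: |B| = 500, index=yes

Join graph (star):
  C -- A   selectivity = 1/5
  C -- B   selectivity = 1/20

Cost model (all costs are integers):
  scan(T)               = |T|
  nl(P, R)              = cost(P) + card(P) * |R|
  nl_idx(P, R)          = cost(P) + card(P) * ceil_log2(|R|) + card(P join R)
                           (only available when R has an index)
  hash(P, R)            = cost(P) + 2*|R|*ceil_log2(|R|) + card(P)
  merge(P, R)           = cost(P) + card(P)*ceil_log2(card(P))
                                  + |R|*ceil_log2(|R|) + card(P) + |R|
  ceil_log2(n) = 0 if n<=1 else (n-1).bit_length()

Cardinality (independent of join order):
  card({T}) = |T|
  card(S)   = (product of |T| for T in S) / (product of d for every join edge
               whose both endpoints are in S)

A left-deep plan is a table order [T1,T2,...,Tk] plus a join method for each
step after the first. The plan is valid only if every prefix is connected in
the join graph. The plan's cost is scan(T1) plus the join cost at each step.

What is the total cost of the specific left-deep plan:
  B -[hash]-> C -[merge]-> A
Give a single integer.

step 1: scan B: cost=500, card=500
step 2: join C via hash
    card(P join C) = 500*20/(20) = 500
    cost = 500 + 2*20*5 + 500 = 1200
step 3: join A via merge
    card(P join A) = 500*20/(5) = 2000
    cost = 1200 + 500*9 + 20*5 + 500 + 20 = 6320

6320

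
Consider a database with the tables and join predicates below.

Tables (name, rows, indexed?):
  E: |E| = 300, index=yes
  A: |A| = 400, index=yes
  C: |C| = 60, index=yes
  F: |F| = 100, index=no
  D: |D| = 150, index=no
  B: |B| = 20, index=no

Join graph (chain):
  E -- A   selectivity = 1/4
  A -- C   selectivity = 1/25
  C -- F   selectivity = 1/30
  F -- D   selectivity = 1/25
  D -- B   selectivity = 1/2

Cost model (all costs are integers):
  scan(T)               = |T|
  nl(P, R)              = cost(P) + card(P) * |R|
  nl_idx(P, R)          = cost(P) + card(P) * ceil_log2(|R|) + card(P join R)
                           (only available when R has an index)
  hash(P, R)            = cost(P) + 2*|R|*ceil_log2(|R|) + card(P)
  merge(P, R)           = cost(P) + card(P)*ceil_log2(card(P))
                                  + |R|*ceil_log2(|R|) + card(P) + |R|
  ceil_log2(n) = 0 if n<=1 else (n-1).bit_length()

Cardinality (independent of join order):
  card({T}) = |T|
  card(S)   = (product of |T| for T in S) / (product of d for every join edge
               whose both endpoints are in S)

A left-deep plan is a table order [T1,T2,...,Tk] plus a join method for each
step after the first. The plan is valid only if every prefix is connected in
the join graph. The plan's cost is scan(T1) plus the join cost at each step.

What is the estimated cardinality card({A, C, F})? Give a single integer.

3200

Tables in S: A(400), C(60), F(100)
Edges inside S: A-C(d=25), C-F(d=30)
numerator = 400 * 60 * 100 = 2400000
denominator = 25 * 30 = 750
card(S) = 2400000 / 750 = 3200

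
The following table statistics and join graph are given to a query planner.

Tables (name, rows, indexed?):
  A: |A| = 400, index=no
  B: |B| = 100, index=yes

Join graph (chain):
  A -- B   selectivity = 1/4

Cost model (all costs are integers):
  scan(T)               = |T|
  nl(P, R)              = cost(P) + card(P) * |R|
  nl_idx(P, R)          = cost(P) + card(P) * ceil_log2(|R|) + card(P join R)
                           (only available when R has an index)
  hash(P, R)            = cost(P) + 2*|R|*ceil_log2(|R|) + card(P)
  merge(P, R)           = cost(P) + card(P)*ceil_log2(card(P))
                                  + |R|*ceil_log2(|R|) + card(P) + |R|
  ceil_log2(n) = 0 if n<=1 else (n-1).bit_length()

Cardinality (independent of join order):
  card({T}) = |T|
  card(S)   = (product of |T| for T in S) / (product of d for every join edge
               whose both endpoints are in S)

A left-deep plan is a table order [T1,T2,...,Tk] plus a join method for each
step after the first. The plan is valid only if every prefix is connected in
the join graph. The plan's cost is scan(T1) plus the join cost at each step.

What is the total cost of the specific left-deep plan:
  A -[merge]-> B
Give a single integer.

5200

step 1: scan A: cost=400, card=400
step 2: join B via merge
    card(P join B) = 400*100/(4) = 10000
    cost = 400 + 400*9 + 100*7 + 400 + 100 = 5200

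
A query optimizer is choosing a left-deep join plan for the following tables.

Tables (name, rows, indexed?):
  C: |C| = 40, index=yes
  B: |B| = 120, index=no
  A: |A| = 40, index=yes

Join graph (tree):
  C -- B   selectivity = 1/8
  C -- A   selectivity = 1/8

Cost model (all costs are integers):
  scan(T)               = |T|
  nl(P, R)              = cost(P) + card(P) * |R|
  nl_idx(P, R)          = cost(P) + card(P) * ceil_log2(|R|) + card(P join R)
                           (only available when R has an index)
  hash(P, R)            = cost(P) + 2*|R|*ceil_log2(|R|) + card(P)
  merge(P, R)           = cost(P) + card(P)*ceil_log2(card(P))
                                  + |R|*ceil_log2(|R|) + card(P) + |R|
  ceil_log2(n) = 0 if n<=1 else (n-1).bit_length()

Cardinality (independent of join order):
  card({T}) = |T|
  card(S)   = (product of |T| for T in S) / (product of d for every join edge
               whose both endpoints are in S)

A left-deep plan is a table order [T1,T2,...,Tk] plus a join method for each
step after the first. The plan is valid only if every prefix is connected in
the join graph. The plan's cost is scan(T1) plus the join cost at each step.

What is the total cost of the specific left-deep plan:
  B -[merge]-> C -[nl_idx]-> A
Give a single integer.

7960

step 1: scan B: cost=120, card=120
step 2: join C via merge
    card(P join C) = 120*40/(8) = 600
    cost = 120 + 120*7 + 40*6 + 120 + 40 = 1360
step 3: join A via nl_idx
    card(P join A) = 600*40/(8) = 3000
    cost = 1360 + 600*6 + 3000 = 7960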